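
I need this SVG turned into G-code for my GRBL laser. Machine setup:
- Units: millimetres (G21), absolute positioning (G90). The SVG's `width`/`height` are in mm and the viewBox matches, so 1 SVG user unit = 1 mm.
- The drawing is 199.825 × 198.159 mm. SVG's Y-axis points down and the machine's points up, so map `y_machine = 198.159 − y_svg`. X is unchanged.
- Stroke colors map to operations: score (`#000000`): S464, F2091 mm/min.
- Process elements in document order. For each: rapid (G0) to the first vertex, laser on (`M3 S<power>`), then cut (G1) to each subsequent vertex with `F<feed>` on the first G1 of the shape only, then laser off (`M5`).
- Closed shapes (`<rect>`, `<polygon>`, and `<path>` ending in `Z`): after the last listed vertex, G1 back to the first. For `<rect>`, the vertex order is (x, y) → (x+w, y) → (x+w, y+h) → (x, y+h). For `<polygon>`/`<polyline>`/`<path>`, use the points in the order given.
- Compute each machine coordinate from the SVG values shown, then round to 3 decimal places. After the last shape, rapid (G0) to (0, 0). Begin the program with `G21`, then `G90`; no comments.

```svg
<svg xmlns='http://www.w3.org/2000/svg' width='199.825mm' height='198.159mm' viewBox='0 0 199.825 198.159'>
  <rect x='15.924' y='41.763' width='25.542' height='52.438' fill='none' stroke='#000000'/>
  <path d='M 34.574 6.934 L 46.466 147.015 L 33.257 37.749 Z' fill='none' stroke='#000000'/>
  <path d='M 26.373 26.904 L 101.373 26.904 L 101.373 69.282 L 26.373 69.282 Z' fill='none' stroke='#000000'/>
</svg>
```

G21
G90
G0 X15.924 Y156.396
M3 S464
G1 X41.466 Y156.396 F2091
G1 X41.466 Y103.958
G1 X15.924 Y103.958
G1 X15.924 Y156.396
M5
G0 X34.574 Y191.225
M3 S464
G1 X46.466 Y51.144 F2091
G1 X33.257 Y160.410
G1 X34.574 Y191.225
M5
G0 X26.373 Y171.255
M3 S464
G1 X101.373 Y171.255 F2091
G1 X101.373 Y128.877
G1 X26.373 Y128.877
G1 X26.373 Y171.255
M5
G0 X0.000 Y0.000

Since the viewBox matches the mm dimensions, user units are millimetres directly. The only transform is the Y-flip y_m = 198.159 − y_svg.

Shape 1 is a rectangle drawn with `<rect>`. Its stroke #000000 means score at S464, F2091. After flipping Y the toolpath is (15.924,156.396) → (41.466,156.396) → (41.466,103.958) → (15.924,103.958) → (15.924,156.396), returning to the start.

Shape 2 is a closed polygon drawn with `<path>`. Its stroke #000000 means score at S464, F2091. After flipping Y the toolpath is (34.574,191.225) → (46.466,51.144) → (33.257,160.410) → (34.574,191.225), returning to the start.

Shape 3 is a rectangle drawn with `<path>`. Its stroke #000000 means score at S464, F2091. After flipping Y the toolpath is (26.373,171.255) → (101.373,171.255) → (101.373,128.877) → (26.373,128.877) → (26.373,171.255), returning to the start.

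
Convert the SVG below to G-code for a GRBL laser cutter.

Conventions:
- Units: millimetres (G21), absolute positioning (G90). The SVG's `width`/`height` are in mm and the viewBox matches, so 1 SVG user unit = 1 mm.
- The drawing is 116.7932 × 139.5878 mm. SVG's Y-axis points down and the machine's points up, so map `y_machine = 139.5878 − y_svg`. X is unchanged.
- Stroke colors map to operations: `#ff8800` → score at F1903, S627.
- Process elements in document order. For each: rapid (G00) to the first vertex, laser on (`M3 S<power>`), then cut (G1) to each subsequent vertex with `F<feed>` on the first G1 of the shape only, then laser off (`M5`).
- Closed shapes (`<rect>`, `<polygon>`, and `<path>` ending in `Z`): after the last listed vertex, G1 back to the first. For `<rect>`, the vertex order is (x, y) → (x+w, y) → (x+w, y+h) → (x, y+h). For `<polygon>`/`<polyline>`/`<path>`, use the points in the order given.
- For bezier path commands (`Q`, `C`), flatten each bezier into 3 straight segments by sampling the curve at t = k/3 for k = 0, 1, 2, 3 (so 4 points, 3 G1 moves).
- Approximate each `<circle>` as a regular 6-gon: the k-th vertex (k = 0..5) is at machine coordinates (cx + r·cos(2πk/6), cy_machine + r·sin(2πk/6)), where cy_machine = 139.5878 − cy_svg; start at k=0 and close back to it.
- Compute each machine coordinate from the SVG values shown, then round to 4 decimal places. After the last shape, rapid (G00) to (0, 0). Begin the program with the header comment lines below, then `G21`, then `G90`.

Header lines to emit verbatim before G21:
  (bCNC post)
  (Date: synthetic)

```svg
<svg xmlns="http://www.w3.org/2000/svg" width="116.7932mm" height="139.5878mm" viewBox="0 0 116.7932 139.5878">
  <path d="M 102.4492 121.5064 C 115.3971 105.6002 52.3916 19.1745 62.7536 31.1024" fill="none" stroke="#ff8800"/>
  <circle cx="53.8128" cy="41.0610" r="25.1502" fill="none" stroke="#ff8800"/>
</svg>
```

(bCNC post)
(Date: synthetic)
G21
G90
G00 X102.4492 Y18.0814
M3 S627
G1 X95.6097 Y51.2395 F1903
G1 X71.3170 Y93.8833
G1 X62.7536 Y108.4854
M5
G00 X78.9630 Y98.5268
M3 S627
G1 X66.3879 Y120.3075 F1903
G1 X41.2377 Y120.3075
G1 X28.6626 Y98.5268
G1 X41.2377 Y76.7461
G1 X66.3879 Y76.7461
G1 X78.9630 Y98.5268
M5
G00 X0.0000 Y0.0000

Since the viewBox matches the mm dimensions, user units are millimetres directly. The only transform is the Y-flip y_m = 139.5878 − y_svg.

Shape 1 is a cubic bezier drawn with `<path>`. Its stroke #ff8800 means score at S627, F1903. After flipping Y the toolpath is (102.4492,18.0814) → (95.6097,51.2395) → (71.3170,93.8833) → (62.7536,108.4854).

Shape 2 is a circle drawn with `<circle>`. Its stroke #ff8800 means score at S627, F1903. After flipping Y the toolpath is (78.9630,98.5268) → (66.3879,120.3075) → (41.2377,120.3075) → (28.6626,98.5268) → (41.2377,76.7461) → (66.3879,76.7461) → (78.9630,98.5268), returning to the start.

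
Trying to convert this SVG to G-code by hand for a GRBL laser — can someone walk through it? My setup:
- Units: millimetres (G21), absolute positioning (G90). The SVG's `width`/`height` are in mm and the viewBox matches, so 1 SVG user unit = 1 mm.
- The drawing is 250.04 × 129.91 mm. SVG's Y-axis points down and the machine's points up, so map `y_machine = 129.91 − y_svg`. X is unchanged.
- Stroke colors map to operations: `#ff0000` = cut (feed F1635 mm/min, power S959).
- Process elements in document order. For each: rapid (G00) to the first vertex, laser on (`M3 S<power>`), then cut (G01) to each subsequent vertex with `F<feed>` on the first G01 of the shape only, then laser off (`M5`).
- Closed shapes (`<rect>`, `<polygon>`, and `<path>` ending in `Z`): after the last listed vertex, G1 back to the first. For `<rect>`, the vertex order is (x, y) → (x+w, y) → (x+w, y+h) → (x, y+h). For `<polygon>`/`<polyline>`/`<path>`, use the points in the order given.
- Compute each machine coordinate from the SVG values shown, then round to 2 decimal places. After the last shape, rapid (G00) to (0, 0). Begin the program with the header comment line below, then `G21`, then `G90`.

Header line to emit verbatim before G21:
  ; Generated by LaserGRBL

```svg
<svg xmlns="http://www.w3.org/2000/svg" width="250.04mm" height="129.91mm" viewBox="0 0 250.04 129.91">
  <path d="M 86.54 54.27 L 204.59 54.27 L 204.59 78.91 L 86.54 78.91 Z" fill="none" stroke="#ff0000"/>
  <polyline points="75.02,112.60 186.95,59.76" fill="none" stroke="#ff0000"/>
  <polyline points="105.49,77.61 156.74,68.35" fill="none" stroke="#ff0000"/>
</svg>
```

Since the viewBox matches the mm dimensions, user units are millimetres directly. The only transform is the Y-flip y_m = 129.91 − y_svg.

Shape 1 is a rectangle drawn with `<path>`. Its stroke #ff0000 means cut at S959, F1635. After flipping Y the toolpath is (86.54,75.64) → (204.59,75.64) → (204.59,51.00) → (86.54,51.00) → (86.54,75.64), returning to the start.

Shape 2 is a line segment drawn with `<polyline>`. Its stroke #ff0000 means cut at S959, F1635. After flipping Y the toolpath is (75.02,17.31) → (186.95,70.15).

Shape 3 is a line segment drawn with `<polyline>`. Its stroke #ff0000 means cut at S959, F1635. After flipping Y the toolpath is (105.49,52.30) → (156.74,61.56).

; Generated by LaserGRBL
G21
G90
G00 X86.54 Y75.64
M3 S959
G01 X204.59 Y75.64 F1635
G01 X204.59 Y51.00
G01 X86.54 Y51.00
G01 X86.54 Y75.64
M5
G00 X75.02 Y17.31
M3 S959
G01 X186.95 Y70.15 F1635
M5
G00 X105.49 Y52.30
M3 S959
G01 X156.74 Y61.56 F1635
M5
G00 X0.00 Y0.00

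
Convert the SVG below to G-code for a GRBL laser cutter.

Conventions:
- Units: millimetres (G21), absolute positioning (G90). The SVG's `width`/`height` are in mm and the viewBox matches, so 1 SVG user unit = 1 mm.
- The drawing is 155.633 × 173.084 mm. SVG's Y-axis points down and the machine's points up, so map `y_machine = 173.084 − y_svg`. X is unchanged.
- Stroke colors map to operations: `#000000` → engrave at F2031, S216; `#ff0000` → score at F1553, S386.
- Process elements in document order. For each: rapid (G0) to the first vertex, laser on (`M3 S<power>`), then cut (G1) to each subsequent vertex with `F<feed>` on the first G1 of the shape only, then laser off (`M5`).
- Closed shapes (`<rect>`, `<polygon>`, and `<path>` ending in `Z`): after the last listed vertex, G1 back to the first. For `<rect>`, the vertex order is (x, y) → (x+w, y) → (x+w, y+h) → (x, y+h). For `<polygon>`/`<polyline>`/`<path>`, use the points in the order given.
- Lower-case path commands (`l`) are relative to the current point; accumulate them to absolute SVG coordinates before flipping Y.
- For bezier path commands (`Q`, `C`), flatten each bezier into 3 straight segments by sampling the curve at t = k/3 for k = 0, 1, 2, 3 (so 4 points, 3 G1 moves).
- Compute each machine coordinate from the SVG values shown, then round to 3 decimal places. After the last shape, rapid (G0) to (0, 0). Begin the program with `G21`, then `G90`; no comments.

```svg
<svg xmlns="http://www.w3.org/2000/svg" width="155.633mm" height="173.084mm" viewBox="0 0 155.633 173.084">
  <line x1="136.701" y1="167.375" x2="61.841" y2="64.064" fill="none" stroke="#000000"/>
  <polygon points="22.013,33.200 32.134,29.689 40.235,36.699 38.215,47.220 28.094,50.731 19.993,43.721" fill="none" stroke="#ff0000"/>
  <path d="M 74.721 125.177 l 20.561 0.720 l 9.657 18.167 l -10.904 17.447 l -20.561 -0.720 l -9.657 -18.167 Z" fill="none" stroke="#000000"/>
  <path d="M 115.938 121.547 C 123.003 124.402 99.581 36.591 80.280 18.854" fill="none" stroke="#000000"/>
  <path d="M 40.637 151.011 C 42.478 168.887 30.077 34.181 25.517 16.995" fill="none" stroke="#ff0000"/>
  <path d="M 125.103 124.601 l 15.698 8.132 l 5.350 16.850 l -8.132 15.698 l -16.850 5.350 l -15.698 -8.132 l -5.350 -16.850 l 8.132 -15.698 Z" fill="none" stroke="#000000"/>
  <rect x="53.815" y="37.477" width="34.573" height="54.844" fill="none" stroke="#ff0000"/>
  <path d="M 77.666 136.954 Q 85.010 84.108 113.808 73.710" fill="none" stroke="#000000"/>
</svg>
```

Since the viewBox matches the mm dimensions, user units are millimetres directly. The only transform is the Y-flip y_m = 173.084 − y_svg.

Shape 1 is a line segment drawn with `<line>`. Its stroke #000000 means engrave at S216, F2031. After flipping Y the toolpath is (136.701,5.709) → (61.841,109.020).

Shape 2 is a regular polygon drawn with `<polygon>`. Its stroke #ff0000 means score at S386, F1553. After flipping Y the toolpath is (22.013,139.884) → (32.134,143.395) → (40.235,136.385) → (38.215,125.864) → (28.094,122.353) → (19.993,129.363) → (22.013,139.884), returning to the start.

Shape 3 is a regular polygon drawn with `<path>`. Its stroke #000000 means engrave at S216, F2031. After flipping Y the toolpath is (74.721,47.907) → (95.282,47.187) → (104.939,29.020) → (94.035,11.573) → (73.474,12.293) → (63.817,30.460) → (74.721,47.907), returning to the start.

Shape 4 is a cubic bezier drawn with `<path>`. Its stroke #000000 means engrave at S216, F2031. After flipping Y the toolpath is (115.938,51.537) → (114.122,72.951) → (99.673,119.088) → (80.280,154.230).

Shape 5 is a cubic bezier drawn with `<path>`. Its stroke #ff0000 means score at S386, F1553. After flipping Y the toolpath is (40.637,22.073) → (38.549,45.054) → (31.873,109.733) → (25.517,156.089).

Shape 6 is a regular polygon drawn with `<path>`. Its stroke #000000 means engrave at S216, F2031. After flipping Y the toolpath is (125.103,48.483) → (140.801,40.351) → (146.151,23.501) → (138.019,7.803) → (121.169,2.453) → (105.471,10.585) → (100.121,27.435) → (108.253,43.133) → (125.103,48.483), returning to the start.

Shape 7 is a rectangle drawn with `<rect>`. Its stroke #ff0000 means score at S386, F1553. After flipping Y the toolpath is (53.815,135.607) → (88.388,135.607) → (88.388,80.763) → (53.815,80.763) → (53.815,135.607), returning to the start.

Shape 8 is a quadratic bezier drawn with `<path>`. Its stroke #000000 means engrave at S216, F2031. After flipping Y the toolpath is (77.666,36.130) → (84.946,66.644) → (96.993,87.726) → (113.808,99.374).

G21
G90
G0 X136.701 Y5.709
M3 S216
G1 X61.841 Y109.020 F2031
M5
G0 X22.013 Y139.884
M3 S386
G1 X32.134 Y143.395 F1553
G1 X40.235 Y136.385
G1 X38.215 Y125.864
G1 X28.094 Y122.353
G1 X19.993 Y129.363
G1 X22.013 Y139.884
M5
G0 X74.721 Y47.907
M3 S216
G1 X95.282 Y47.187 F2031
G1 X104.939 Y29.020
G1 X94.035 Y11.573
G1 X73.474 Y12.293
G1 X63.817 Y30.460
G1 X74.721 Y47.907
M5
G0 X115.938 Y51.537
M3 S216
G1 X114.122 Y72.951 F2031
G1 X99.673 Y119.088
G1 X80.280 Y154.230
M5
G0 X40.637 Y22.073
M3 S386
G1 X38.549 Y45.054 F1553
G1 X31.873 Y109.733
G1 X25.517 Y156.089
M5
G0 X125.103 Y48.483
M3 S216
G1 X140.801 Y40.351 F2031
G1 X146.151 Y23.501
G1 X138.019 Y7.803
G1 X121.169 Y2.453
G1 X105.471 Y10.585
G1 X100.121 Y27.435
G1 X108.253 Y43.133
G1 X125.103 Y48.483
M5
G0 X53.815 Y135.607
M3 S386
G1 X88.388 Y135.607 F1553
G1 X88.388 Y80.763
G1 X53.815 Y80.763
G1 X53.815 Y135.607
M5
G0 X77.666 Y36.130
M3 S216
G1 X84.946 Y66.644 F2031
G1 X96.993 Y87.726
G1 X113.808 Y99.374
M5
G0 X0.000 Y0.000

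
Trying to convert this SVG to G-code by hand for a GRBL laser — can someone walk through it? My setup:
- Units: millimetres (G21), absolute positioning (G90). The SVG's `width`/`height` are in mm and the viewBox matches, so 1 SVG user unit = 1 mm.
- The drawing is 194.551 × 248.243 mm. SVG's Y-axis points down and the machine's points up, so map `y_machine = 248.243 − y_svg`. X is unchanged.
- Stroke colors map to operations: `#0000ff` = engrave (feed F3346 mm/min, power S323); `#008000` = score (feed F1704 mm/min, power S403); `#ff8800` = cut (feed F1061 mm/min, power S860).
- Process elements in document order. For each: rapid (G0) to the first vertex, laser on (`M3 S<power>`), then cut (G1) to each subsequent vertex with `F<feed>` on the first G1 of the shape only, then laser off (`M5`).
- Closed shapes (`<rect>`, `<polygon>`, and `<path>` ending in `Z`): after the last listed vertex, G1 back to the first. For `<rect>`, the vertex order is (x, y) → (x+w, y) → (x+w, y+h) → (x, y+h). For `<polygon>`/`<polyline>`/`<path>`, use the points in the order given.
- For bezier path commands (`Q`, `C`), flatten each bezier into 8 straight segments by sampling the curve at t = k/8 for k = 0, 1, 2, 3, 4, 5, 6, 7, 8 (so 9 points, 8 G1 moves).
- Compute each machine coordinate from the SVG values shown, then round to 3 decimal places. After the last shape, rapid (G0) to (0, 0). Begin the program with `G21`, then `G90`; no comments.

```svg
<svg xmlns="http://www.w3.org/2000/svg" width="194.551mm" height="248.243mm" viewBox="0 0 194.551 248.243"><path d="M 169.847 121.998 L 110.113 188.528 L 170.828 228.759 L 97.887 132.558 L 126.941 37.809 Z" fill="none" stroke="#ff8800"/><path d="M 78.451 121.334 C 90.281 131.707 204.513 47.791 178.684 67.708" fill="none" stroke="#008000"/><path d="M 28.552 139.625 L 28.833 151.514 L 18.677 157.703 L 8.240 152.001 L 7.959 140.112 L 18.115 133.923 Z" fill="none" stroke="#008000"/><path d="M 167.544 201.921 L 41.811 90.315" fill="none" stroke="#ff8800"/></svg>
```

G21
G90
G0 X169.847 Y126.245
M3 S860
G1 X110.113 Y59.715 F1061
G1 X170.828 Y19.484
G1 X97.887 Y115.685
G1 X126.941 Y210.434
G1 X169.847 Y126.245
M5
G0 X78.451 Y126.909
M3 S403
G1 X87.214 Y127.052 F1704
G1 X102.735 Y133.713
G1 X122.174 Y144.570
G1 X142.690 Y157.301
G1 X161.440 Y169.585
G1 X175.583 Y179.100
G1 X182.278 Y183.524
G1 X178.684 Y180.535
M5
G0 X28.552 Y108.618
M3 S403
G1 X28.833 Y96.729 F1704
G1 X18.677 Y90.540
G1 X8.240 Y96.242
G1 X7.959 Y108.131
G1 X18.115 Y114.320
G1 X28.552 Y108.618
M5
G0 X167.544 Y46.322
M3 S860
G1 X41.811 Y157.928 F1061
M5
G0 X0.000 Y0.000

1 u = 1 mm; y_m = 248.243 − y.

[1] `<path>` closed polygon, #ff8800→cut S860 F1061: (169.847,126.245) → (110.113,59.715) → (170.828,19.484) → (97.887,115.685) → (126.941,210.434) → (169.847,126.245) (closed)

[2] `<path>` cubic bezier, #008000→score S403 F1704: (78.451,126.909) → (87.214,127.052) → (102.735,133.713) → (122.174,144.570) → (142.690,157.301) → (161.440,169.585) → (175.583,179.100) → (182.278,183.524) → (178.684,180.535)

[3] `<path>` regular polygon, #008000→score S403 F1704: (28.552,108.618) → (28.833,96.729) → (18.677,90.540) → (8.240,96.242) → (7.959,108.131) → (18.115,114.320) → (28.552,108.618) (closed)

[4] `<path>` line segment, #ff8800→cut S860 F1061: (167.544,46.322) → (41.811,157.928)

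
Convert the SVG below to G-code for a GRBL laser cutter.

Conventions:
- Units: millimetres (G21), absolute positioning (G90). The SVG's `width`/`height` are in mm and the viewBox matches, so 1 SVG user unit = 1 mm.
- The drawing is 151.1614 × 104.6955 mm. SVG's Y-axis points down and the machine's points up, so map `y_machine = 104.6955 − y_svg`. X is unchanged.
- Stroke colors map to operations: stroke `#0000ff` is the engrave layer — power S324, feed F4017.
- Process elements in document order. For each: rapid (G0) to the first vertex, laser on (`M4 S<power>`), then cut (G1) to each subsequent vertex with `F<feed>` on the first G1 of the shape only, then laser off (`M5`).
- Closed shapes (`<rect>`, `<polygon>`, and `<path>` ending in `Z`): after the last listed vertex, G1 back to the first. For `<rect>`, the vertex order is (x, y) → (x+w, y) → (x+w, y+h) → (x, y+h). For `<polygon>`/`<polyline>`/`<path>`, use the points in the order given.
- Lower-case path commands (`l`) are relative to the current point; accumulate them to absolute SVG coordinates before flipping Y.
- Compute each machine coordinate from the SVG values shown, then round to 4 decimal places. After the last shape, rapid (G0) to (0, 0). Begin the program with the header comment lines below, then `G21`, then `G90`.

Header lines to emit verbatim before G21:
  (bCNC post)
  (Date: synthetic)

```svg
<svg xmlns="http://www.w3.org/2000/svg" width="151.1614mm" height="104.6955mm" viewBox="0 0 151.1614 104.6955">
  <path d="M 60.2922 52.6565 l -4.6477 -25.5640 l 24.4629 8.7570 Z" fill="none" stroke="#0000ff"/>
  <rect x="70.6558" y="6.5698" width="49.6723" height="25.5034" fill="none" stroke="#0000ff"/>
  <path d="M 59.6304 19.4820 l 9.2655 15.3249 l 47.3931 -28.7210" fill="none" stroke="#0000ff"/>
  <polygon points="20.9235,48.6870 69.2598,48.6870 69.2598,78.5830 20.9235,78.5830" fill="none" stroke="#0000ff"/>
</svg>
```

1 u = 1 mm; y_m = 104.6955 − y.

[1] `<path>` regular polygon, #0000ff→engrave S324 F4017: (60.2922,52.0390) → (55.6445,77.6030) → (80.1074,68.8460) → (60.2922,52.0390) (closed)

[2] `<rect>` rectangle, #0000ff→engrave S324 F4017: (70.6558,98.1257) → (120.3281,98.1257) → (120.3281,72.6223) → (70.6558,72.6223) → (70.6558,98.1257) (closed)

[3] `<path>` open polyline, #0000ff→engrave S324 F4017: (59.6304,85.2135) → (68.8959,69.8886) → (116.2890,98.6096)

[4] `<polygon>` rectangle, #0000ff→engrave S324 F4017: (20.9235,56.0085) → (69.2598,56.0085) → (69.2598,26.1125) → (20.9235,26.1125) → (20.9235,56.0085) (closed)

(bCNC post)
(Date: synthetic)
G21
G90
G0 X60.2922 Y52.0390
M4 S324
G1 X55.6445 Y77.6030 F4017
G1 X80.1074 Y68.8460
G1 X60.2922 Y52.0390
M5
G0 X70.6558 Y98.1257
M4 S324
G1 X120.3281 Y98.1257 F4017
G1 X120.3281 Y72.6223
G1 X70.6558 Y72.6223
G1 X70.6558 Y98.1257
M5
G0 X59.6304 Y85.2135
M4 S324
G1 X68.8959 Y69.8886 F4017
G1 X116.2890 Y98.6096
M5
G0 X20.9235 Y56.0085
M4 S324
G1 X69.2598 Y56.0085 F4017
G1 X69.2598 Y26.1125
G1 X20.9235 Y26.1125
G1 X20.9235 Y56.0085
M5
G0 X0.0000 Y0.0000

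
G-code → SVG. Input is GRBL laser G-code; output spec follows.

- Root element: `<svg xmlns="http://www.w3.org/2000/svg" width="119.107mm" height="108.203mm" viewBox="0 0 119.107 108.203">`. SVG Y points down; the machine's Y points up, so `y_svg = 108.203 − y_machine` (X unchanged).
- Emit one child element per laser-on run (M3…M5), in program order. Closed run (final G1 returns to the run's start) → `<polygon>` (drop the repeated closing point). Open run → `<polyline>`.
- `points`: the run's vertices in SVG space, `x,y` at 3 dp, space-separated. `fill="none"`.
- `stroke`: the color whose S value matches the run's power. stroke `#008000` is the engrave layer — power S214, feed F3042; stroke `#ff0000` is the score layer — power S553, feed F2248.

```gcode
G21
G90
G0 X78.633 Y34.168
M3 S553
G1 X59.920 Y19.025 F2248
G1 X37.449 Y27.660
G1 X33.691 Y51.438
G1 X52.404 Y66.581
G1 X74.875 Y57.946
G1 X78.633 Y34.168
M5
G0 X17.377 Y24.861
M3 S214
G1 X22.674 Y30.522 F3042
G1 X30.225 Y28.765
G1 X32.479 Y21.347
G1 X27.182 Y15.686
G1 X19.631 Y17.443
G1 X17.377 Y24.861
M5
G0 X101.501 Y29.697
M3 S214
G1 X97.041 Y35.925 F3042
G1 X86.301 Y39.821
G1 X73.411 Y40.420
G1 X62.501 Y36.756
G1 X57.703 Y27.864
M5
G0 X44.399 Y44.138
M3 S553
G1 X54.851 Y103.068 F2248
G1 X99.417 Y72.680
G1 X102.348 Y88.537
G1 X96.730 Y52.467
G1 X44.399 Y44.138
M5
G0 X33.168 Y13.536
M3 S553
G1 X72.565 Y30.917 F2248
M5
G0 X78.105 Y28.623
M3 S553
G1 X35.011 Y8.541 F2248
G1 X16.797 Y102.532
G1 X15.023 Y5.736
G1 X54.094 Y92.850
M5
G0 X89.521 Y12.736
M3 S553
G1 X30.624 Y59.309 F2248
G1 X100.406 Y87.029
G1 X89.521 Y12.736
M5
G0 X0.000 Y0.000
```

Each laser-on run becomes one SVG element. Flip Y back into SVG space with y_svg = 108.203 − y_machine.

Run 1: the run's S553 means `#ff0000` (score). The run returns to its start, so emit a `<polygon>` with points (Y-flipped): 78.633,74.035 59.920,89.178 37.449,80.543 33.691,56.765 52.404,41.622 74.875,50.257.

Run 2: S214 ⇒ engrave layer `#008000`. The run returns to its start, so emit a `<polygon>` with points (Y-flipped): 17.377,83.342 22.674,77.681 30.225,79.438 32.479,86.856 27.182,92.517 19.631,90.760.

Run 3: S214 ⇒ engrave layer `#008000`. The run is open, so emit a `<polyline>` with points (Y-flipped): 101.501,78.506 97.041,72.278 86.301,68.382 73.411,67.783 62.501,71.447 57.703,80.339.

Run 4: S553 ⇒ score layer `#ff0000`. The run returns to its start, so emit a `<polygon>` with points (Y-flipped): 44.399,64.065 54.851,5.135 99.417,35.523 102.348,19.666 96.730,55.736.

Run 5: power S553 maps to stroke `#ff0000` (score). The run is open, so emit a `<polyline>` with points (Y-flipped): 33.168,94.667 72.565,77.286.

Run 6: S553 ⇒ score layer `#ff0000`. The run is open, so emit a `<polyline>` with points (Y-flipped): 78.105,79.580 35.011,99.662 16.797,5.671 15.023,102.467 54.094,15.353.

Run 7: S553 ⇒ score layer `#ff0000`. The run returns to its start, so emit a `<polygon>` with points (Y-flipped): 89.521,95.467 30.624,48.894 100.406,21.174.

<svg xmlns="http://www.w3.org/2000/svg" width="119.107mm" height="108.203mm" viewBox="0 0 119.107 108.203">
  <polygon points="78.633,74.035 59.920,89.178 37.449,80.543 33.691,56.765 52.404,41.622 74.875,50.257" fill="none" stroke="#ff0000"/>
  <polygon points="17.377,83.342 22.674,77.681 30.225,79.438 32.479,86.856 27.182,92.517 19.631,90.760" fill="none" stroke="#008000"/>
  <polyline points="101.501,78.506 97.041,72.278 86.301,68.382 73.411,67.783 62.501,71.447 57.703,80.339" fill="none" stroke="#008000"/>
  <polygon points="44.399,64.065 54.851,5.135 99.417,35.523 102.348,19.666 96.730,55.736" fill="none" stroke="#ff0000"/>
  <polyline points="33.168,94.667 72.565,77.286" fill="none" stroke="#ff0000"/>
  <polyline points="78.105,79.580 35.011,99.662 16.797,5.671 15.023,102.467 54.094,15.353" fill="none" stroke="#ff0000"/>
  <polygon points="89.521,95.467 30.624,48.894 100.406,21.174" fill="none" stroke="#ff0000"/>
</svg>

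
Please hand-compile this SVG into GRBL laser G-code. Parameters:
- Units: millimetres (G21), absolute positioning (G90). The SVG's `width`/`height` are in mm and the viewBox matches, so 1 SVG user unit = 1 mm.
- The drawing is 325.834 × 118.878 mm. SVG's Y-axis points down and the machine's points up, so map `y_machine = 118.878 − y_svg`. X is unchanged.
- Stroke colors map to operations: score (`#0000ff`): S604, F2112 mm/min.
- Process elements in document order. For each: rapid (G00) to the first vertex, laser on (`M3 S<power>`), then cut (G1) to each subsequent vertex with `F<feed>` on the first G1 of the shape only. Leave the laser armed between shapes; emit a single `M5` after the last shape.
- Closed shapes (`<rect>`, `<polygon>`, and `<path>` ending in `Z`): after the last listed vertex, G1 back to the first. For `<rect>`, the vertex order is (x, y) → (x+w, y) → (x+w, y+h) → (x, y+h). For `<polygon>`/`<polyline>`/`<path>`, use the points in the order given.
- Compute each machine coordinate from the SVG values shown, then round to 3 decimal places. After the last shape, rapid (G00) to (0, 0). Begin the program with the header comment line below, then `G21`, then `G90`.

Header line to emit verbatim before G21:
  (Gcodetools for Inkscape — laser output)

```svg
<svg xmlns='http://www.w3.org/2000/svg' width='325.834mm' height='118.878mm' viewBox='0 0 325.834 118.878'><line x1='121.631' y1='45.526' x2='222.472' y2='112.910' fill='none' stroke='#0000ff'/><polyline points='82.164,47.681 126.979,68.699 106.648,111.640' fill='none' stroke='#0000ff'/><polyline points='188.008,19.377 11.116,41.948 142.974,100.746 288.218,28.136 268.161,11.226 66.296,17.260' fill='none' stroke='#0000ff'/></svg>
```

(Gcodetools for Inkscape — laser output)
G21
G90
G00 X121.631 Y73.352
M3 S604
G1 X222.472 Y5.968 F2112
G00 X82.164 Y71.197
M3 S604
G1 X126.979 Y50.179 F2112
G1 X106.648 Y7.238
G00 X188.008 Y99.501
M3 S604
G1 X11.116 Y76.930 F2112
G1 X142.974 Y18.132
G1 X288.218 Y90.742
G1 X268.161 Y107.652
G1 X66.296 Y101.618
M5
G00 X0.000 Y0.000

Since the viewBox matches the mm dimensions, user units are millimetres directly. The only transform is the Y-flip y_m = 118.878 − y_svg.

Shape 1 is a line segment drawn with `<line>`. Its stroke #0000ff means score at S604, F2112. After flipping Y the toolpath is (121.631,73.352) → (222.472,5.968).

Shape 2 is a open polyline drawn with `<polyline>`. Its stroke #0000ff means score at S604, F2112. After flipping Y the toolpath is (82.164,71.197) → (126.979,50.179) → (106.648,7.238).

Shape 3 is a open polyline drawn with `<polyline>`. Its stroke #0000ff means score at S604, F2112. After flipping Y the toolpath is (188.008,99.501) → (11.116,76.930) → (142.974,18.132) → (288.218,90.742) → (268.161,107.652) → (66.296,101.618).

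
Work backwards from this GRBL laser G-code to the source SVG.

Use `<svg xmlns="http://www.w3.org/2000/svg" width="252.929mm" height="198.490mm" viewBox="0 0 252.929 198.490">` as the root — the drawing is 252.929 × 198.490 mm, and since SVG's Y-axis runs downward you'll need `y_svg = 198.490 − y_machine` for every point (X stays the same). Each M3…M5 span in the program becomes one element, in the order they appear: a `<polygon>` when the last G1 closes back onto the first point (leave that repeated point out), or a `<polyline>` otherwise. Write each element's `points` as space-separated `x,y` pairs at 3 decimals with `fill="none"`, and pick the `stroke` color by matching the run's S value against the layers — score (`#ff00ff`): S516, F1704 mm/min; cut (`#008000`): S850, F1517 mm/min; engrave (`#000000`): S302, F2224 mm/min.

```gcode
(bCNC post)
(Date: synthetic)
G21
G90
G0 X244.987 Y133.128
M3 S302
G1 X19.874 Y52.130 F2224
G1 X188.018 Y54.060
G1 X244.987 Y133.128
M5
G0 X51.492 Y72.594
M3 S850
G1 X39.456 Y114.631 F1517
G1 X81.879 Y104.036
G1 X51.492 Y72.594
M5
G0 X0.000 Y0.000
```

y_svg = 198.490 − y_m.

[1] S302→`#000000` (engrave); closed run; points: 244.987,65.362 19.874,146.360 188.018,144.430

[2] S850→`#008000` (cut); closed run; points: 51.492,125.896 39.456,83.859 81.879,94.454

<svg xmlns="http://www.w3.org/2000/svg" width="252.929mm" height="198.490mm" viewBox="0 0 252.929 198.490">
  <polygon points="244.987,65.362 19.874,146.360 188.018,144.430" fill="none" stroke="#000000"/>
  <polygon points="51.492,125.896 39.456,83.859 81.879,94.454" fill="none" stroke="#008000"/>
</svg>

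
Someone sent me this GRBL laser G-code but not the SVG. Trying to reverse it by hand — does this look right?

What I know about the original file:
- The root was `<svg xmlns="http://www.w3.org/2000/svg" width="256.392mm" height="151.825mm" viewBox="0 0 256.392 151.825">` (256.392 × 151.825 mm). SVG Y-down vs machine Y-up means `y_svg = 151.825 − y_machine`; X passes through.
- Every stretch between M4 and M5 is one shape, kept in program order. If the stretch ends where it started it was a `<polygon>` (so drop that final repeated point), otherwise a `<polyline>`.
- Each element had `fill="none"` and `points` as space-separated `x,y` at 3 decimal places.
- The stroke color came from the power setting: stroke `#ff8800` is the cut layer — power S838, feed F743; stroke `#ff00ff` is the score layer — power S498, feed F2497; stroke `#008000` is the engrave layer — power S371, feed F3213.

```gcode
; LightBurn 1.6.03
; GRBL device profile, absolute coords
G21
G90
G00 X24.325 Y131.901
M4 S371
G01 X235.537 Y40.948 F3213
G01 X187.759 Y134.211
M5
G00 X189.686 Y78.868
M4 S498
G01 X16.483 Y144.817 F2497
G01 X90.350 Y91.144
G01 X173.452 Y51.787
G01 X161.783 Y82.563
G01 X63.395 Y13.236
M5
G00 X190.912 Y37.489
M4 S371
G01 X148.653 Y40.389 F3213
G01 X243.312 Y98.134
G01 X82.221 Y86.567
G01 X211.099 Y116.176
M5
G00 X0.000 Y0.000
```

<svg xmlns="http://www.w3.org/2000/svg" width="256.392mm" height="151.825mm" viewBox="0 0 256.392 151.825">
  <polyline points="24.325,19.924 235.537,110.877 187.759,17.614" fill="none" stroke="#008000"/>
  <polyline points="189.686,72.957 16.483,7.008 90.350,60.681 173.452,100.038 161.783,69.262 63.395,138.589" fill="none" stroke="#ff00ff"/>
  <polyline points="190.912,114.336 148.653,111.436 243.312,53.691 82.221,65.258 211.099,35.649" fill="none" stroke="#008000"/>
</svg>

Machine Y-up, SVG Y-down with viewBox height 151.825, so y_svg = 151.825 − y_machine; X carries over.

Run 1: the run's S371 means `#008000` (engrave). The run is open, so emit a `<polyline>` with points (Y-flipped): 24.325,19.924 235.537,110.877 187.759,17.614.

Run 2: S498 ⇒ score layer `#ff00ff`. The run is open, so emit a `<polyline>` with points (Y-flipped): 189.686,72.957 16.483,7.008 90.350,60.681 173.452,100.038 161.783,69.262 63.395,138.589.

Run 3: power S371 maps to stroke `#008000` (engrave). The run is open, so emit a `<polyline>` with points (Y-flipped): 190.912,114.336 148.653,111.436 243.312,53.691 82.221,65.258 211.099,35.649.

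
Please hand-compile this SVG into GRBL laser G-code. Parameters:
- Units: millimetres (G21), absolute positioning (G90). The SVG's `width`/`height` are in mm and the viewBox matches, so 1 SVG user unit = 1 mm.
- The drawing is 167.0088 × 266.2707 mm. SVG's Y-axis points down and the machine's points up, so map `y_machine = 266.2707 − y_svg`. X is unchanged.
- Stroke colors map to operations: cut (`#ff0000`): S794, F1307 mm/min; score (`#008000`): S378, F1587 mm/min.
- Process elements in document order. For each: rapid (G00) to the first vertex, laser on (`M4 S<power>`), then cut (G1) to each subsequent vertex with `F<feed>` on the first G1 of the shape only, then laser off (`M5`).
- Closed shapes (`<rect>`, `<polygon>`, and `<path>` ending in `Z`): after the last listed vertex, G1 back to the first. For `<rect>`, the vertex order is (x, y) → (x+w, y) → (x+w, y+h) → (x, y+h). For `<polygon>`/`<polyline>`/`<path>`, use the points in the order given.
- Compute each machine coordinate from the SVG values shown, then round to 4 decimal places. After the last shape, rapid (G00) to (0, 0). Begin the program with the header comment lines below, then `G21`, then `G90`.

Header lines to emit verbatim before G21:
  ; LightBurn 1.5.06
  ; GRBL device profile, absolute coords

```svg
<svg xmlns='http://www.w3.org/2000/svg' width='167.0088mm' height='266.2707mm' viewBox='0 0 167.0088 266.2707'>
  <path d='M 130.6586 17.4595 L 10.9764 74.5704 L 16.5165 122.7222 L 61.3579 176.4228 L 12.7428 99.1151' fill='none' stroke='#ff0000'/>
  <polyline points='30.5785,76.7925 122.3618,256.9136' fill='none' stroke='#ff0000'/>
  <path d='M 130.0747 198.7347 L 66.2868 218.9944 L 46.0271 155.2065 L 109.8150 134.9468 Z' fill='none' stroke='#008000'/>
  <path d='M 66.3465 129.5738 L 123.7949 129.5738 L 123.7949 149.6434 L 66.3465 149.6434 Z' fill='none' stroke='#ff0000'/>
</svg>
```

viewBox `0 0 167.0088 266.2707` with mm width/height → 1 unit = 1 mm. Flip: y_m = 266.2707 − y_svg.

**Shape 1** — `<path>` open polyline, stroke `#ff0000` → cut (S794, F1307). Machine vertices: (130.6586,248.8112) → (10.9764,191.7003) → (16.5165,143.5485) → (61.3579,89.8479) → (12.7428,167.1556). Open path.

**Shape 2** — `<polyline>` line segment, stroke `#ff0000` → cut (S794, F1307). Machine vertices: (30.5785,189.4782) → (122.3618,9.3571). Open path.

**Shape 3** — `<path>` regular polygon, stroke `#008000` → score (S378, F1587). Machine vertices: (130.0747,67.5360) → (66.2868,47.2763) → (46.0271,111.0642) → (109.8150,131.3239) → (130.0747,67.5360). Closed: final G1 returns to the first vertex.

**Shape 4** — `<path>` rectangle, stroke `#ff0000` → cut (S794, F1307). Machine vertices: (66.3465,136.6969) → (123.7949,136.6969) → (123.7949,116.6273) → (66.3465,116.6273) → (66.3465,136.6969). Closed: final G1 returns to the first vertex.

; LightBurn 1.5.06
; GRBL device profile, absolute coords
G21
G90
G00 X130.6586 Y248.8112
M4 S794
G1 X10.9764 Y191.7003 F1307
G1 X16.5165 Y143.5485
G1 X61.3579 Y89.8479
G1 X12.7428 Y167.1556
M5
G00 X30.5785 Y189.4782
M4 S794
G1 X122.3618 Y9.3571 F1307
M5
G00 X130.0747 Y67.5360
M4 S378
G1 X66.2868 Y47.2763 F1587
G1 X46.0271 Y111.0642
G1 X109.8150 Y131.3239
G1 X130.0747 Y67.5360
M5
G00 X66.3465 Y136.6969
M4 S794
G1 X123.7949 Y136.6969 F1307
G1 X123.7949 Y116.6273
G1 X66.3465 Y116.6273
G1 X66.3465 Y136.6969
M5
G00 X0.0000 Y0.0000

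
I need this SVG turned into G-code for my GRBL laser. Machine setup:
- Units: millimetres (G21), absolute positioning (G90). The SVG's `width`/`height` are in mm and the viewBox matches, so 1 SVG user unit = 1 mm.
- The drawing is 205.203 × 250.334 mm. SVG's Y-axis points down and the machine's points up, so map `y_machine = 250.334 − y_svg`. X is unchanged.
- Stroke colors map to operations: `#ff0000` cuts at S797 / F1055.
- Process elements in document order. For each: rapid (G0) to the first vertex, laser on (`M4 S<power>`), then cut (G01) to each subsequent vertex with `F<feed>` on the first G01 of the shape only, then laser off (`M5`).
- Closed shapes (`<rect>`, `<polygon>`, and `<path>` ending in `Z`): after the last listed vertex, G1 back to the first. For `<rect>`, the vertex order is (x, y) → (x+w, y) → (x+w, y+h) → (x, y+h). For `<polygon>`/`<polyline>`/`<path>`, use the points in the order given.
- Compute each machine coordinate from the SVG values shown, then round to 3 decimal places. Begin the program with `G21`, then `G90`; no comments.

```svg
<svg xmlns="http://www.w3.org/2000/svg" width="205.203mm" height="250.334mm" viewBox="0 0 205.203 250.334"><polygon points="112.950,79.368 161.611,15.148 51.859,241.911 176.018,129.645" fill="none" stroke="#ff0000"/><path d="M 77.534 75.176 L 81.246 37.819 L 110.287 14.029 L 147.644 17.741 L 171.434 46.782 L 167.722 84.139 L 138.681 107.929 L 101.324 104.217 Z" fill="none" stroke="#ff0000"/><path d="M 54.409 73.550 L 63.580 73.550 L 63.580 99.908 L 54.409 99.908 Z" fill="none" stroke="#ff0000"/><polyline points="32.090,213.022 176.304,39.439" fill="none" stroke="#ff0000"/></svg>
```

G21
G90
G0 X112.950 Y170.966
M4 S797
G01 X161.611 Y235.186 F1055
G01 X51.859 Y8.423
G01 X176.018 Y120.689
G01 X112.950 Y170.966
M5
G0 X77.534 Y175.158
M4 S797
G01 X81.246 Y212.515 F1055
G01 X110.287 Y236.305
G01 X147.644 Y232.593
G01 X171.434 Y203.552
G01 X167.722 Y166.195
G01 X138.681 Y142.405
G01 X101.324 Y146.117
G01 X77.534 Y175.158
M5
G0 X54.409 Y176.784
M4 S797
G01 X63.580 Y176.784 F1055
G01 X63.580 Y150.426
G01 X54.409 Y150.426
G01 X54.409 Y176.784
M5
G0 X32.090 Y37.312
M4 S797
G01 X176.304 Y210.895 F1055
M5

1 u = 1 mm; y_m = 250.334 − y.

[1] `<polygon>` closed polygon, #ff0000→cut S797 F1055: (112.950,170.966) → (161.611,235.186) → (51.859,8.423) → (176.018,120.689) → (112.950,170.966) (closed)

[2] `<path>` regular polygon, #ff0000→cut S797 F1055: (77.534,175.158) → (81.246,212.515) → (110.287,236.305) → (147.644,232.593) → (171.434,203.552) → (167.722,166.195) → (138.681,142.405) → (101.324,146.117) → (77.534,175.158) (closed)

[3] `<path>` rectangle, #ff0000→cut S797 F1055: (54.409,176.784) → (63.580,176.784) → (63.580,150.426) → (54.409,150.426) → (54.409,176.784) (closed)

[4] `<polyline>` line segment, #ff0000→cut S797 F1055: (32.090,37.312) → (176.304,210.895)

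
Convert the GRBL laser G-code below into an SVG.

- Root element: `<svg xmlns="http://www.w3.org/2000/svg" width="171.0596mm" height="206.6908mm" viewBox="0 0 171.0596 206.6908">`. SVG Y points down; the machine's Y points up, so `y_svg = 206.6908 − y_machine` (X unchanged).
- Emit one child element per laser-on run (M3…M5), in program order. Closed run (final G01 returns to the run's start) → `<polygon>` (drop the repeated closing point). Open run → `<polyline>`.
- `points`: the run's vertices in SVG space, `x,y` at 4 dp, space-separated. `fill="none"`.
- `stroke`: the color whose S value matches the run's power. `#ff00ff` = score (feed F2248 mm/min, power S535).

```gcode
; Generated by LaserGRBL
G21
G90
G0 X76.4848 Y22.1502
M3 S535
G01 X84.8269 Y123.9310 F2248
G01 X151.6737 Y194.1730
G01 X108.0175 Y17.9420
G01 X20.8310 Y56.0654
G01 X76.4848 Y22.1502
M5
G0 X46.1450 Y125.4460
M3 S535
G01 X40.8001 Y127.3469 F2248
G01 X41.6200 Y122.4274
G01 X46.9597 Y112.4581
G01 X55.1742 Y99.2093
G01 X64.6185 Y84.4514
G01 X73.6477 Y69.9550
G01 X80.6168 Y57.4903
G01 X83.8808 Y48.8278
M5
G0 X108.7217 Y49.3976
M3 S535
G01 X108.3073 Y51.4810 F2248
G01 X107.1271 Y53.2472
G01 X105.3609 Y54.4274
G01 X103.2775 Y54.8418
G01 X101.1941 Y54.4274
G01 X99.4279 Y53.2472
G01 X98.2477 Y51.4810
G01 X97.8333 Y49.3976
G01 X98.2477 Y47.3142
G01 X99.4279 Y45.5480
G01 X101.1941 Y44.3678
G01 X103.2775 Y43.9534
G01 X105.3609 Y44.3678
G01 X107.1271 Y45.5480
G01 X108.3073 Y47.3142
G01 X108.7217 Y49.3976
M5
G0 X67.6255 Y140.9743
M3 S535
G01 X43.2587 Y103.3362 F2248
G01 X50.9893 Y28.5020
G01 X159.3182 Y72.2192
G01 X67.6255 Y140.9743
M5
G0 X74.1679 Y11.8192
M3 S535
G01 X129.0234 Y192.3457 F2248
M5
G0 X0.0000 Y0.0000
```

Machine Y-up, SVG Y-down with viewBox height 206.6908, so y_svg = 206.6908 − y_machine; X carries over. Every run uses S535, so all elements get stroke `#ff00ff` (score).

Run 1: The run returns to its start, so emit a `<polygon>` with points (Y-flipped): 76.4848,184.5406 84.8269,82.7598 151.6737,12.5178 108.0175,188.7488 20.8310,150.6254.

Run 2: The run is open, so emit a `<polyline>` with points (Y-flipped): 46.1450,81.2448 40.8001,79.3439 41.6200,84.2634 46.9597,94.2327 55.1742,107.4815 64.6185,122.2394 73.6477,136.7358 80.6168,149.2005 83.8808,157.8630.

Run 3: The run returns to its start, so emit a `<polygon>` with points (Y-flipped): 108.7217,157.2932 108.3073,155.2098 107.1271,153.4436 105.3609,152.2634 103.2775,151.8490 101.1941,152.2634 99.4279,153.4436 98.2477,155.2098 97.8333,157.2932 98.2477,159.3766 99.4279,161.1428 101.1941,162.3230 103.2775,162.7374 105.3609,162.3230 107.1271,161.1428 108.3073,159.3766.

Run 4: The run returns to its start, so emit a `<polygon>` with points (Y-flipped): 67.6255,65.7165 43.2587,103.3546 50.9893,178.1888 159.3182,134.4716.

Run 5: The run is open, so emit a `<polyline>` with points (Y-flipped): 74.1679,194.8716 129.0234,14.3451.

<svg xmlns="http://www.w3.org/2000/svg" width="171.0596mm" height="206.6908mm" viewBox="0 0 171.0596 206.6908">
  <polygon points="76.4848,184.5406 84.8269,82.7598 151.6737,12.5178 108.0175,188.7488 20.8310,150.6254" fill="none" stroke="#ff00ff"/>
  <polyline points="46.1450,81.2448 40.8001,79.3439 41.6200,84.2634 46.9597,94.2327 55.1742,107.4815 64.6185,122.2394 73.6477,136.7358 80.6168,149.2005 83.8808,157.8630" fill="none" stroke="#ff00ff"/>
  <polygon points="108.7217,157.2932 108.3073,155.2098 107.1271,153.4436 105.3609,152.2634 103.2775,151.8490 101.1941,152.2634 99.4279,153.4436 98.2477,155.2098 97.8333,157.2932 98.2477,159.3766 99.4279,161.1428 101.1941,162.3230 103.2775,162.7374 105.3609,162.3230 107.1271,161.1428 108.3073,159.3766" fill="none" stroke="#ff00ff"/>
  <polygon points="67.6255,65.7165 43.2587,103.3546 50.9893,178.1888 159.3182,134.4716" fill="none" stroke="#ff00ff"/>
  <polyline points="74.1679,194.8716 129.0234,14.3451" fill="none" stroke="#ff00ff"/>
</svg>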